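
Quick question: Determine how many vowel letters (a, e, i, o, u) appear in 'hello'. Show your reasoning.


Vowels in 'hello': e, o = 2 vowels.

2


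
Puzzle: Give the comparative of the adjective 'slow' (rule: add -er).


Apply comparative formation (add -er): 'slow' -> 'slower'.

slower


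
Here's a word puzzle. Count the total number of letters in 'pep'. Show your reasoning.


Spell out 'pep' and number each letter: p(1), e(2), p(3). Total: 3 letters.

3


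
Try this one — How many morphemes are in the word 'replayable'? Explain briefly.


Decomposition: re- (prefix) + play (root) + -able (suffix) = 3 morpheme(s)

3 morphemes


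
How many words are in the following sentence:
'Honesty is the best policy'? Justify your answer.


Split into words: Honesty | is | the | best | policy = 5 words.

5


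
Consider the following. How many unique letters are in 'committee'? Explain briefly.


Unique letters in 'committee': {c, e, i, m, o, t} = 6 distinct letters.

6


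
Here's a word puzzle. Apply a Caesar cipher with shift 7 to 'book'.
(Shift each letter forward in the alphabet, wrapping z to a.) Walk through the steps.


Shift each letter by 7: b -> i, o -> v, o -> v, k -> r. Result: 'ivvr'.

ivvr


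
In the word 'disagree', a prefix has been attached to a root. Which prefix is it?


The word 'disagree' = 'dis' (prefix) + 'agree' (root). The prefix is 'dis'.

dis


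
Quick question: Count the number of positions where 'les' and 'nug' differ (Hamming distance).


Alignment:
Position 1: 'l' vs 'n' = DIFFER
Position 2: 'e' vs 'u' = DIFFER
Position 3: 's' vs 'g' = DIFFER
Total differences: 3

3


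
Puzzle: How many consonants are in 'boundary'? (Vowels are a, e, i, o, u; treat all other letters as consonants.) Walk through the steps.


Consonants in 'boundary': b, n, d, r, y = 5 consonants.

5


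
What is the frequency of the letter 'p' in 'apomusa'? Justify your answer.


Letter 'p' in 'apomusa': found at position(s) 2 = 1 occurrence(s).

1


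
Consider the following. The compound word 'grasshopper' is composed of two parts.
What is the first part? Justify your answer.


Split 'grasshopper' into 'grass' + 'hopper'. The first part is 'grass'.

grass


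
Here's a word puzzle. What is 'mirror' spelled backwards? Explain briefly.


Reverse 'mirror' character by character: 'rorrim'.

rorrim


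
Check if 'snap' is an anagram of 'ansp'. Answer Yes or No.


Sorted letters of 'snap': 'anps'
Sorted letters of 'ansp': 'anps'
They match.

Yes


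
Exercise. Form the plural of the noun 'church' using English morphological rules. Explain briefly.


Apply rule: Add -es (sibilant/fricative ending). 'church' becomes 'churches'.

churches


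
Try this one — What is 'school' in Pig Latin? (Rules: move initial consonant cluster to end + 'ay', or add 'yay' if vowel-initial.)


'school': move consonant cluster 'sch' to end and add 'ay': 'oolschay'.

oolschay


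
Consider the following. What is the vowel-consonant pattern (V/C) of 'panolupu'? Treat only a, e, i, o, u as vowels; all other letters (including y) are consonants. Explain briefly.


Letter mapping: p = C, a = V, n = C, o = V, l = C, u = V, p = C, u = V.

CVCVCVCV


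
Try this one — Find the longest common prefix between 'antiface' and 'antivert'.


Compare from the start: 4 characters match: 'anti'. Mismatch at position 5: 'f' vs 'v'.

anti


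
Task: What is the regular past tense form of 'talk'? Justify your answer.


Apply rule: Add -ed. 'talk' becomes 'talked'.

talked


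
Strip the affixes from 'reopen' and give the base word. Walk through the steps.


Remove prefix 're' from 'reopen' to get root 'open'.

open


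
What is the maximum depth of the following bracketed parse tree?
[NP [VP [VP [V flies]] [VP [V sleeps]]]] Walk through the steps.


Count bracket nesting levels:
'[' at pos 0: depth = 1
'[' at pos 4: depth = 2
'[' at pos 8: depth = 3
'[' at pos 12: depth = 4
'[' at pos 23: depth = 3
'[' at pos 27: depth = 4
Maximum depth reached: 4

4


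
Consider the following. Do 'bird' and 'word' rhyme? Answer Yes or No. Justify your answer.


Rime (stressed vowel + following sounds) of 'bird': -ird = /ɜːrd/
Rime of 'word': -ord = /ɜːrd/
/ɜːrd/ and /ɜːrd/ are the same ending sound, so the words rhyme.

Yes


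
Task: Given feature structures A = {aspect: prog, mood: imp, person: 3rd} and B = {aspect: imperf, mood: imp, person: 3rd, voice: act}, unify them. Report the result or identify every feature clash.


Compare features:
aspect: A=prog vs B=imperf -> CLASH
mood: A=imp vs B=imp -> unified: imp
person: A=3rd vs B=3rd -> unified: 3rd
voice: A=_ vs B=act -> unified: act
Clash detected on feature 'aspect' (prog vs imperf); unification fails.

CLASH on 'aspect' (prog vs imperf)


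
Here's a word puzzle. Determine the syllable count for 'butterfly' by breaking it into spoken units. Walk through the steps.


Break 'butterfly' into syllables: but-ter-fly -> but | ter | fly = 3 syllables

3 syllables


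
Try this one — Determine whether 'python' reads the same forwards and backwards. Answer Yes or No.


Forward: 'python'
Reversed: 'nohtyp'
They differ.

No


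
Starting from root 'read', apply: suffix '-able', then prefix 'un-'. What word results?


Step 1: Add suffix '-able' to 'read' = 'readable'
Step 2: Add prefix 'un-' to 'readable' = 'unreadable'

unreadable


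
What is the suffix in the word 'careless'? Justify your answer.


The word 'careless' = 'care' (root) + '-less' (suffix). The suffix is '-less'.

less


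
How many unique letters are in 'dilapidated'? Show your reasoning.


Unique letters in 'dilapidated': {a, d, e, i, l, p, t} = 7 distinct letters.

7


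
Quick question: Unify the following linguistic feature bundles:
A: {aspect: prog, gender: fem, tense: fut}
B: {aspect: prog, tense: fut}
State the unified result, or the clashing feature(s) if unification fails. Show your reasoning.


Compare features:
aspect: A=prog vs B=prog -> unified: prog
gender: A=fem vs B=_ -> unified: fem
tense: A=fut vs B=fut -> unified: fut
No clashes found.

Unified: {aspect: prog, gender: fem, tense: fut}


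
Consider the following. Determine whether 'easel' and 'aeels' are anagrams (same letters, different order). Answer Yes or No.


Sorted letters of 'easel': 'aeels'
Sorted letters of 'aeels': 'aeels'
They match.

Yes


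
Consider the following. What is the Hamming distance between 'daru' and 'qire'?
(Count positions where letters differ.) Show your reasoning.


Alignment:
Position 1: 'd' vs 'q' = DIFFER
Position 2: 'a' vs 'i' = DIFFER
Position 3: 'r' vs 'r' = match
Position 4: 'u' vs 'e' = DIFFER
Total differences: 3

3


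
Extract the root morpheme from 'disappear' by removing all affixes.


Remove prefix 'dis' from 'disappear' to get root 'appear'.

appear


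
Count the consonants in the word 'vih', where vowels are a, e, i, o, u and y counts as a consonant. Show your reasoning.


Consonants in 'vih': v, h = 2 consonants.

2


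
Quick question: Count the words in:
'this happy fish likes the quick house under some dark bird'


Split into words: this | happy | fish | likes | the | quick | house | under | some | dark | bird = 11 words.

11


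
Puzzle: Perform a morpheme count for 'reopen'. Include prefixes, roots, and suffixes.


Decomposition: re- (prefix) + open (root) = 2 morpheme(s)

2 morphemes


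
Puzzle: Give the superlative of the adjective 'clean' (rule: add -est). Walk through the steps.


Apply superlative formation (add -est): 'clean' -> 'cleanest'.

cleanest


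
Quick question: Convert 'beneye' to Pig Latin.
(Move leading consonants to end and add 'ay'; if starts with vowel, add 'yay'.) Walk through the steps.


'beneye': move consonant cluster 'b' to end and add 'ay': 'eneyebay'.

eneyebay


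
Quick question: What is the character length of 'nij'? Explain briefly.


Spell out 'nij' and number each letter: n(1), i(2), j(3). Total: 3 letters.

3


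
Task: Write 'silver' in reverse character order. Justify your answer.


Reverse 'silver' character by character: 'revlis'.

revlis


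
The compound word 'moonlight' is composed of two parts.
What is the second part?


Split 'moonlight' into 'moon' + 'light'. The second part is 'light'.

light


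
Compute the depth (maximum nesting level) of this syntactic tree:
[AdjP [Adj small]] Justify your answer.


Count bracket nesting levels:
'[' at pos 0: depth = 1
'[' at pos 6: depth = 2
Maximum depth reached: 2

2


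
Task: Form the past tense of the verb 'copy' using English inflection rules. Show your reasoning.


Apply rule: Change -y to -ied. 'copy' becomes 'copied'.

copied


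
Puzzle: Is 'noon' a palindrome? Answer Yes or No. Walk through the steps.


Forward: 'noon'
Reversed: 'noon'
They are identical.

Yes


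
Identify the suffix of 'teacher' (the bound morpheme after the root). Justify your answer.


The word 'teacher' = 'teach' (root) + '-er' (suffix). The suffix is '-er'.

er


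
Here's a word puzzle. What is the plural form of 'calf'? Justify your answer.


Apply rule: Change -f to -ves. 'calf' becomes 'calves'.

calves


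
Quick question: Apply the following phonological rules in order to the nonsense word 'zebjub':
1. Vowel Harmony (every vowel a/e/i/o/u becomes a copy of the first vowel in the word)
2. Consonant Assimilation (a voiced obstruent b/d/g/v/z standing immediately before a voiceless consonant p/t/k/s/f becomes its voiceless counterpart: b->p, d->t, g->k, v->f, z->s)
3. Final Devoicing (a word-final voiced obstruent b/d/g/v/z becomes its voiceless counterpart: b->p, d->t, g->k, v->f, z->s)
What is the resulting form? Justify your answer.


Starting form: 'zebjub'
Rule 1: Vowel Harmony: all vowels become 'e' (matching first vowel). 'zebjub' -> 'zebjeb'
Rule 2: Consonant Assimilation: no voiced obstruent (b/d/g/v/z) stands immediately before a voiceless consonant (p/t/k/s/f). No change.
Rule 3: Final Devoicing: word-final voiced obstruent 'b' becomes voiceless 'p'. 'zebjeb' -> 'zebjep'
Final form: 'zebjep'

zebjep


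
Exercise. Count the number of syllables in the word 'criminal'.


Break 'criminal' into syllables: crim-i-nal -> crim | i | nal = 3 syllables

3 syllables


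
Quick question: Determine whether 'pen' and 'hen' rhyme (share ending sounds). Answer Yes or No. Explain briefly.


Rime (stressed vowel + following sounds) of 'pen': -en = /ɛn/
Rime of 'hen': -en = /ɛn/
/ɛn/ and /ɛn/ are the same ending sound, so the words rhyme.

Yes


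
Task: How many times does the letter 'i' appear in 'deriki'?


Letter 'i' in 'deriki': found at position(s) 4, 6 = 2 occurrence(s).

2


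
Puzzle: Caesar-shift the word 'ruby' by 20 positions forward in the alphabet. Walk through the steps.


Shift each letter by 20: r -> l, u -> o, b -> v, y -> s. Result: 'lovs'.

lovs


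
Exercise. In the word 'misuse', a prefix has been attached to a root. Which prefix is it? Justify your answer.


The word 'misuse' = 'mis' (prefix) + 'use' (root). The prefix is 'mis'.

mis


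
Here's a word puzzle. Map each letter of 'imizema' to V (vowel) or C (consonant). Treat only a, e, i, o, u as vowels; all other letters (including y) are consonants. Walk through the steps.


Letter mapping: i = V, m = C, i = V, z = C, e = V, m = C, a = V.

VCVCVCV


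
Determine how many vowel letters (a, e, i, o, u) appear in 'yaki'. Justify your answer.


Vowels in 'yaki': a, i = 2 vowels.

2


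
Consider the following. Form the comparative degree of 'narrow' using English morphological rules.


Apply comparative formation (add -er): 'narrow' -> 'narrower'.

narrower


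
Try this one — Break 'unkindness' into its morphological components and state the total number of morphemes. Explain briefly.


Step 1: Identify prefix: 'un' (meaning: not/reverse)
Step 2: Identify root: 'kind'
Step 3: Identify suffix(es): 'ness'
Decomposition: un- (prefix: not/reverse) + kind (root) + -ness (suffix: state of)
Total morphemes: 3

3 morphemes (un- (prefix: not/reverse) + kind (root) + -ness (suffix: state of))


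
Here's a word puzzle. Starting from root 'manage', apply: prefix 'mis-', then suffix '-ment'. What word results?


Step 1: Add prefix 'mis-' to 'manage' = 'mismanage'
Step 2: Add suffix '-ment' to 'mismanage' = 'mismanagement'

mismanagement


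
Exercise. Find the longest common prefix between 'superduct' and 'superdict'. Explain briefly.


Compare from the start: 6 characters match: 'superd'. Mismatch at position 7: 'u' vs 'i'.

superd


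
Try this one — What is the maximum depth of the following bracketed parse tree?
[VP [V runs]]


Count bracket nesting levels:
'[' at pos 0: depth = 1
'[' at pos 4: depth = 2
Maximum depth reached: 2

2


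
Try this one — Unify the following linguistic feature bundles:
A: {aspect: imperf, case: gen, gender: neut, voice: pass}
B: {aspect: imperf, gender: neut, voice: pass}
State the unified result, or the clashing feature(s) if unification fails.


Compare features:
aspect: A=imperf vs B=imperf -> unified: imperf
case: A=gen vs B=_ -> unified: gen
gender: A=neut vs B=neut -> unified: neut
voice: A=pass vs B=pass -> unified: pass
No clashes found.

Unified: {aspect: imperf, case: gen, gender: neut, voice: pass}


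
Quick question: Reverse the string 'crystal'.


Reverse 'crystal' character by character: 'latsyrc'.

latsyrc


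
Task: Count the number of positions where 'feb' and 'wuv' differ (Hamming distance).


Alignment:
Position 1: 'f' vs 'w' = DIFFER
Position 2: 'e' vs 'u' = DIFFER
Position 3: 'b' vs 'v' = DIFFER
Total differences: 3

3


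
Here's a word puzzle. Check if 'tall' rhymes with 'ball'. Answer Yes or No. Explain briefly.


Rime (stressed vowel + following sounds) of 'tall': -all = /ɔːl/
Rime of 'ball': -all = /ɔːl/
/ɔːl/ and /ɔːl/ are the same ending sound, so the words rhyme.

Yes


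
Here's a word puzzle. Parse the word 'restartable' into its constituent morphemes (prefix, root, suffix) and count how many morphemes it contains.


Step 1: Identify prefix: 're' (meaning: again)
Step 2: Identify root: 'start'
Step 3: Identify suffix(es): 'able'
Decomposition: re- (prefix: again) + start (root) + -able (suffix: capable of)
Total morphemes: 3

3 morphemes (re- (prefix: again) + start (root) + -able (suffix: capable of))


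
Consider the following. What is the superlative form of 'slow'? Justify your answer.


Apply superlative formation (add -est): 'slow' -> 'slowest'.

slowest


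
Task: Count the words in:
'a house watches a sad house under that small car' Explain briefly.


Split into words: a | house | watches | a | sad | house | under | that | small | car = 10 words.

10


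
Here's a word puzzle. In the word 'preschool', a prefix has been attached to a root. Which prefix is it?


The word 'preschool' = 'pre' (prefix) + 'school' (root). The prefix is 'pre'.

pre


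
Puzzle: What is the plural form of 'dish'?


Apply rule: Add -es (sibilant/fricative ending). 'dish' becomes 'dishes'.

dishes


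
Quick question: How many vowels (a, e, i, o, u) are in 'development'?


Vowels in 'development': e, e, o, e = 4 vowels.

4


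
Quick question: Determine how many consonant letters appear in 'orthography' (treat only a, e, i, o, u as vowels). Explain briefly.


Consonants in 'orthography': r, t, h, g, r, p, h, y = 8 consonants.

8


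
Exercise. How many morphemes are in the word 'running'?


Decomposition: run (root) + -ing (suffix) = 2 morpheme(s)

2 morphemes


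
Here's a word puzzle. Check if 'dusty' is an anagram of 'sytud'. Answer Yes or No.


Sorted letters of 'dusty': 'dstuy'
Sorted letters of 'sytud': 'dstuy'
They match.

Yes


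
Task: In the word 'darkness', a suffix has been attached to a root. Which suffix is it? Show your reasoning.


The word 'darkness' = 'dark' (root) + '-ness' (suffix). The suffix is '-ness'.

ness


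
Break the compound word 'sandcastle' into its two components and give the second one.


Split 'sandcastle' into 'sand' + 'castle'. The second part is 'castle'.

castle


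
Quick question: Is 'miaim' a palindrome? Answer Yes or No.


Forward: 'miaim'
Reversed: 'miaim'
They are identical.

Yes


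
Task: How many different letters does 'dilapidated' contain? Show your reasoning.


Unique letters in 'dilapidated': {a, d, e, i, l, p, t} = 7 distinct letters.

7


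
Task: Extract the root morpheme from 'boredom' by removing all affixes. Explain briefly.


Remove suffix '-dom' from 'boredom' to get root 'bore'.

bore


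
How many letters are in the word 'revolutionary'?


Spell out 'revolutionary' and number each letter: r(1), e(2), v(3), o(4), l(5), u(6), t(7), i(8), o(9), n(10), a(11), r(12), y(13). Total: 13 letters.

13


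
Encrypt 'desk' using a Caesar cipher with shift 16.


Shift each letter by 16: d -> t, e -> u, s -> i, k -> a. Result: 'tuia'.

tuia


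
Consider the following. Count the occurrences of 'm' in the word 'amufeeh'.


Letter 'm' in 'amufeeh': found at position(s) 2 = 1 occurrence(s).

1


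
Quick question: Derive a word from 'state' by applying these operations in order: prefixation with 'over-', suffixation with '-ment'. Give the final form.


Step 1: Add prefix 'over-' to 'state' = 'overstate'
Step 2: Add suffix '-ment' to 'overstate' = 'overstatement'

overstatement


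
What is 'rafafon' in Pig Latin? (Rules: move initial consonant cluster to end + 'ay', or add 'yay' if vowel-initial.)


'rafafon': move consonant cluster 'r' to end and add 'ay': 'afafonray'.

afafonray


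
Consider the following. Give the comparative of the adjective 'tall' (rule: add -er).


Apply comparative formation (add -er): 'tall' -> 'taller'.

taller


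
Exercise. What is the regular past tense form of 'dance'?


Apply rule: Add -d (word ends in -e). 'dance' becomes 'danced'.

danced


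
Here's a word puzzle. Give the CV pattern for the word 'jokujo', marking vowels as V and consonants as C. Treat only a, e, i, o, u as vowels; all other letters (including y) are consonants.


Letter mapping: j = C, o = V, k = C, u = V, j = C, o = V.

CVCVCV


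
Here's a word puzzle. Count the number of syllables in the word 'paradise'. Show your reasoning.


Break 'paradise' into syllables: par-a-dise -> par | a | dise = 3 syllables

3 syllables


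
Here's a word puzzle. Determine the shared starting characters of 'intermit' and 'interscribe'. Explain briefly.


Compare from the start: 5 characters match: 'inter'. Mismatch at position 6: 'm' vs 's'.

inter


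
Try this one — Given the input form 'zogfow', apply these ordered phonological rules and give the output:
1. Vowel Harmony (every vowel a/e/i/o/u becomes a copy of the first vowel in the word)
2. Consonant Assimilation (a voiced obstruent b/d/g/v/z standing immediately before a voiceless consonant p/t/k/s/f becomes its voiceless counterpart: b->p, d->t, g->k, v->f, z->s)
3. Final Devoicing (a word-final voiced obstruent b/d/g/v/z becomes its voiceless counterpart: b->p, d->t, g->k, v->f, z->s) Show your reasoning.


Starting form: 'zogfow'
Rule 1: Vowel Harmony: all vowels already match. No change.
Rule 2: Consonant Assimilation: voiced obstruent before voiceless consonant becomes voiceless ('gf' -> 'kf'). 'zogfow' -> 'zokfow'
Rule 3: Final Devoicing: final consonant 'w' is not one of the voiced obstruents b/d/g/v/z. No change.
Final form: 'zokfow'

zokfow


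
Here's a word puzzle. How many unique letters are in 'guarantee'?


Unique letters in 'guarantee': {a, e, g, n, r, t, u} = 7 distinct letters.

7


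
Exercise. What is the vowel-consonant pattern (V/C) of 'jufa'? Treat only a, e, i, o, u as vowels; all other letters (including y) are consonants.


Letter mapping: j = C, u = V, f = C, a = V.

CVCV


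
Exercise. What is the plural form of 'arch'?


Apply rule: Add -es (sibilant/fricative ending). 'arch' becomes 'arches'.

arches


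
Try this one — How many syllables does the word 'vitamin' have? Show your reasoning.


Break 'vitamin' into syllables: vi-ta-min -> vi | ta | min = 3 syllables

3 syllables


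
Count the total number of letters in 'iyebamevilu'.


Spell out 'iyebamevilu' and number each letter: i(1), y(2), e(3), b(4), a(5), m(6), e(7), v(8), i(9), l(10), u(11). Total: 11 letters.

11


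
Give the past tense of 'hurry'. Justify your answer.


Apply rule: Change -y to -ied. 'hurry' becomes 'hurried'.

hurried


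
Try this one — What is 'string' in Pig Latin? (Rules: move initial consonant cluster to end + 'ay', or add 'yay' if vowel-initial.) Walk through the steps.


'string': move consonant cluster 'str' to end and add 'ay': 'ingstray'.

ingstray


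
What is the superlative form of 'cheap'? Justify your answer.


Apply superlative formation (add -est): 'cheap' -> 'cheapest'.

cheapest


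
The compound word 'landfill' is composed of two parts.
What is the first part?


Split 'landfill' into 'land' + 'fill'. The first part is 'land'.

land


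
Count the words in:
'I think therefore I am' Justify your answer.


Split into words: I | think | therefore | I | am = 5 words.

5


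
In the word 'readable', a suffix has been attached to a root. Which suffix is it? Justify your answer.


The word 'readable' = 'read' (root) + '-able' (suffix). The suffix is '-able'.

able


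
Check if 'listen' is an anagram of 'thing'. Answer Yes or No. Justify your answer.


Sorted letters of 'listen': 'eilnst'
Sorted letters of 'thing': 'ghint'
They do not match.

No


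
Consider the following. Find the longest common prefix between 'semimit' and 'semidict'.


Compare from the start: 4 characters match: 'semi'. Mismatch at position 5: 'm' vs 'd'.

semi


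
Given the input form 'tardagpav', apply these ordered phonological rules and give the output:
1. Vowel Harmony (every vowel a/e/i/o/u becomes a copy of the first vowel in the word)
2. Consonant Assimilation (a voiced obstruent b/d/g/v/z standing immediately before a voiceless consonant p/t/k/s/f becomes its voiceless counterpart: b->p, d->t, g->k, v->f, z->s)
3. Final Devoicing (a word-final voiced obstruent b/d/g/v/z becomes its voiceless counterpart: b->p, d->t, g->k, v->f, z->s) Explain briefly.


Starting form: 'tardagpav'
Rule 1: Vowel Harmony: all vowels already match. No change.
Rule 2: Consonant Assimilation: voiced obstruent before voiceless consonant becomes voiceless ('gp' -> 'kp'). 'tardagpav' -> 'tardakpav'
Rule 3: Final Devoicing: word-final voiced obstruent 'v' becomes voiceless 'f'. 'tardakpav' -> 'tardakpaf'
Final form: 'tardakpaf'

tardakpaf


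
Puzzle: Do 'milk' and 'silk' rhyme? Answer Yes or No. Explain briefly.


Rime (stressed vowel + following sounds) of 'milk': -ilk = /ɪlk/
Rime of 'silk': -ilk = /ɪlk/
/ɪlk/ and /ɪlk/ are the same ending sound, so the words rhyme.

Yes


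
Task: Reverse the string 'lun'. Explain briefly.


Reverse 'lun' character by character: 'nul'.

nul


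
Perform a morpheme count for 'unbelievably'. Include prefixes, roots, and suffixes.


Decomposition: un- (prefix) + believe (root) + -able (suffix) + -ly (suffix) = 4 morpheme(s)

4 morphemes


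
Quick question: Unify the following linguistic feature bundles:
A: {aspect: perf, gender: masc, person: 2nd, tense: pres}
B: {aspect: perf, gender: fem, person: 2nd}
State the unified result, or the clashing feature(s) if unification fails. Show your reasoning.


Compare features:
aspect: A=perf vs B=perf -> unified: perf
gender: A=masc vs B=fem -> CLASH
person: A=2nd vs B=2nd -> unified: 2nd
tense: A=pres vs B=_ -> unified: pres
Clash detected on feature 'gender' (masc vs fem); unification fails.

CLASH on 'gender' (masc vs fem)


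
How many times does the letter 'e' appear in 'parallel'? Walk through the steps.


Letter 'e' in 'parallel': found at position(s) 7 = 1 occurrence(s).

1


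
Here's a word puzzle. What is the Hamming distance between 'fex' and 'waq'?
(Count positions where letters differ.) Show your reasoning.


Alignment:
Position 1: 'f' vs 'w' = DIFFER
Position 2: 'e' vs 'a' = DIFFER
Position 3: 'x' vs 'q' = DIFFER
Total differences: 3

3


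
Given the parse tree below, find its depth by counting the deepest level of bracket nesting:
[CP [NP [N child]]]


Count bracket nesting levels:
'[' at pos 0: depth = 1
'[' at pos 4: depth = 2
'[' at pos 8: depth = 3
Maximum depth reached: 3

3


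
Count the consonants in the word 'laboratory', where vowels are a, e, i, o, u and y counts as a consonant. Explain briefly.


Consonants in 'laboratory': l, b, r, t, r, y = 6 consonants.

6


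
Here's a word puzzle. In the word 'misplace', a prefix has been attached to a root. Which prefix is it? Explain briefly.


The word 'misplace' = 'mis' (prefix) + 'place' (root). The prefix is 'mis'.

mis


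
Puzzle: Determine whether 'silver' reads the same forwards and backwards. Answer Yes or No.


Forward: 'silver'
Reversed: 'revlis'
They differ.

No


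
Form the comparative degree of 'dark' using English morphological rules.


Apply comparative formation (add -er): 'dark' -> 'darker'.

darker


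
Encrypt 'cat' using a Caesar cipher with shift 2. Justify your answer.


Shift each letter by 2: c -> e, a -> c, t -> v. Result: 'ecv'.

ecv


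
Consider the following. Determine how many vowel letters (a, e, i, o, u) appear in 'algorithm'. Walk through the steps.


Vowels in 'algorithm': a, o, i = 3 vowels.

3


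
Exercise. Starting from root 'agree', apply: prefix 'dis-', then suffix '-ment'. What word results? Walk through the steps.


Step 1: Add prefix 'dis-' to 'agree' = 'disagree'
Step 2: Add suffix '-ment' to 'disagree' = 'disagreement'

disagreement


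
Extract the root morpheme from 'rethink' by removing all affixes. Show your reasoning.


Remove prefix 're' from 'rethink' to get root 'think'.

think


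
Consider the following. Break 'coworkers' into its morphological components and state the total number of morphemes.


Step 1: Identify prefix: 'co' (meaning: together)
Step 2: Identify root: 'work'
Step 3: Identify suffix(es): 'er, s'
Decomposition: co- (prefix: together) + work (root) + -er (suffix: one who) + -s (plural)
Total morphemes: 4

4 morphemes (co- (prefix: together) + work (root) + -er (suffix: one who) + -s (plural))


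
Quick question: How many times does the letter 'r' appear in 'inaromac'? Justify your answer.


Letter 'r' in 'inaromac': found at position(s) 4 = 1 occurrence(s).

1


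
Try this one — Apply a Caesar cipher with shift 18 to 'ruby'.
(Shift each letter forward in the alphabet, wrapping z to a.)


Shift each letter by 18: r -> j, u -> m, b -> t, y -> q. Result: 'jmtq'.

jmtq


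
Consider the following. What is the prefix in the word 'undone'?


The word 'undone' = 'un' (prefix) + 'done' (root). The prefix is 'un'.

un


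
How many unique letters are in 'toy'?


Unique letters in 'toy': {o, t, y} = 3 distinct letters.

3


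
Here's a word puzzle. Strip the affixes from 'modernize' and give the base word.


Remove suffix '-ize' from 'modernize' to get root 'modern'.

modern


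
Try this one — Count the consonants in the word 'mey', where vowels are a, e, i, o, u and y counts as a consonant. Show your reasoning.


Consonants in 'mey': m, y = 2 consonants.

2


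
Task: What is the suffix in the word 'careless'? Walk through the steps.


The word 'careless' = 'care' (root) + '-less' (suffix). The suffix is '-less'.

less


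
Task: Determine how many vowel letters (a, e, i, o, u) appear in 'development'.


Vowels in 'development': e, e, o, e = 4 vowels.

4


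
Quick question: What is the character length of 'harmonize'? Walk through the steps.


Spell out 'harmonize' and number each letter: h(1), a(2), r(3), m(4), o(5), n(6), i(7), z(8), e(9). Total: 9 letters.

9


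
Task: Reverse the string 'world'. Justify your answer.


Reverse 'world' character by character: 'dlrow'.

dlrow


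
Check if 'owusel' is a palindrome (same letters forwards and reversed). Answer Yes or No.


Forward: 'owusel'
Reversed: 'lesuwo'
They differ.

No


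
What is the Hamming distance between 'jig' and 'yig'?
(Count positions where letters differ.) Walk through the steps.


Alignment:
Position 1: 'j' vs 'y' = DIFFER
Position 2: 'i' vs 'i' = match
Position 3: 'g' vs 'g' = match
Total differences: 1

1


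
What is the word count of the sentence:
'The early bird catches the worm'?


Split into words: The | early | bird | catches | the | worm = 6 words.

6


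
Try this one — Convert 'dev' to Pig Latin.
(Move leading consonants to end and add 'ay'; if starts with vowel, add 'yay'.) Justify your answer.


'dev': move consonant cluster 'd' to end and add 'ay': 'evday'.

evday


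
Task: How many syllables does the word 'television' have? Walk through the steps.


Break 'television' into syllables: tel-e-vi-sion -> tel | e | vi | sion = 4 syllables

4 syllables


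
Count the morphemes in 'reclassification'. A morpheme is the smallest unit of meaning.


Decomposition: re- (prefix) + class (root) + -ify (suffix) + -ation (suffix) = 4 morpheme(s)

4 morphemes


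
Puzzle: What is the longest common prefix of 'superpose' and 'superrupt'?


Compare from the start: 5 characters match: 'super'. Mismatch at position 6: 'p' vs 'r'.

super


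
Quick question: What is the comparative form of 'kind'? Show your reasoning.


Apply comparative formation (add -er): 'kind' -> 'kinder'.

kinder


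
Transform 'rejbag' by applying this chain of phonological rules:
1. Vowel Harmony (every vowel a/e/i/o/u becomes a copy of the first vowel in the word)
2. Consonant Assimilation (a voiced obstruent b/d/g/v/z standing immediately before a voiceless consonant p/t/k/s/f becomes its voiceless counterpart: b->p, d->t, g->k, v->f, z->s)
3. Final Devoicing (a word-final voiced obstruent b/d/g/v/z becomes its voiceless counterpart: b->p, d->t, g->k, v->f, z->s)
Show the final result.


Starting form: 'rejbag'
Rule 1: Vowel Harmony: all vowels become 'e' (matching first vowel). 'rejbag' -> 'rejbeg'
Rule 2: Consonant Assimilation: no voiced obstruent (b/d/g/v/z) stands immediately before a voiceless consonant (p/t/k/s/f). No change.
Rule 3: Final Devoicing: word-final voiced obstruent 'g' becomes voiceless 'k'. 'rejbeg' -> 'rejbek'
Final form: 'rejbek'

rejbek


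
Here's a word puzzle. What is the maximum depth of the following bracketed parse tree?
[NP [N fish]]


Count bracket nesting levels:
'[' at pos 0: depth = 1
'[' at pos 4: depth = 2
Maximum depth reached: 2

2


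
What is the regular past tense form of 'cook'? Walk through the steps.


Apply rule: Add -ed. 'cook' becomes 'cooked'.

cooked


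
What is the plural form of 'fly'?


Apply rule: Change -y to -ies (consonant + y). 'fly' becomes 'flies'.

flies


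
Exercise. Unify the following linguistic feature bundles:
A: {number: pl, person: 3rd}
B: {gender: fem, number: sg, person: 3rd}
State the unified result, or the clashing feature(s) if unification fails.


Compare features:
gender: A=_ vs B=fem -> unified: fem
number: A=pl vs B=sg -> CLASH
person: A=3rd vs B=3rd -> unified: 3rd
Clash detected on feature 'number' (pl vs sg); unification fails.

CLASH on 'number' (pl vs sg)


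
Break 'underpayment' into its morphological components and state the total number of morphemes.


Step 1: Identify prefix: 'under' (meaning: beneath/insufficient)
Step 2: Identify root: 'pay'
Step 3: Identify suffix(es): 'ment'
Decomposition: under- (prefix: beneath/insufficient) + pay (root) + -ment (suffix: action/result)
Total morphemes: 3

3 morphemes (under- (prefix: beneath/insufficient) + pay (root) + -ment (suffix: action/result))


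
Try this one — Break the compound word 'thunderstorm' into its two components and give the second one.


Split 'thunderstorm' into 'thunder' + 'storm'. The second part is 'storm'.

storm


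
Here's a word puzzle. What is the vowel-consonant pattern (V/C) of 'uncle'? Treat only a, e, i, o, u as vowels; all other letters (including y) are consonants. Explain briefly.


Letter mapping: u = V, n = C, c = C, l = C, e = V.

VCCCV


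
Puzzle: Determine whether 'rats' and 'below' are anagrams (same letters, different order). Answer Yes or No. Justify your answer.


Sorted letters of 'rats': 'arst'
Sorted letters of 'below': 'below'
They do not match.

No


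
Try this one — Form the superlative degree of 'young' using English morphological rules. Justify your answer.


Apply superlative formation (add -est): 'young' -> 'youngest'.

youngest


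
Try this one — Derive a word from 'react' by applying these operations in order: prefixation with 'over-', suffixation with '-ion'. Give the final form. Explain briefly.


Step 1: Add prefix 'over-' to 'react' = 'overreact'
Step 2: Add suffix '-ion' to 'overreact' = 'overreaction'

overreaction


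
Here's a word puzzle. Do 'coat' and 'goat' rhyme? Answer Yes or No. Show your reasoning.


Rime (stressed vowel + following sounds) of 'coat': -oat = /oʊt/
Rime of 'goat': -oat = /oʊt/
/oʊt/ and /oʊt/ are the same ending sound, so the words rhyme.

Yes


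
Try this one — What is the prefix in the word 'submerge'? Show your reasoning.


The word 'submerge' = 'sub' (prefix) + 'merge' (root). The prefix is 'sub'.

sub


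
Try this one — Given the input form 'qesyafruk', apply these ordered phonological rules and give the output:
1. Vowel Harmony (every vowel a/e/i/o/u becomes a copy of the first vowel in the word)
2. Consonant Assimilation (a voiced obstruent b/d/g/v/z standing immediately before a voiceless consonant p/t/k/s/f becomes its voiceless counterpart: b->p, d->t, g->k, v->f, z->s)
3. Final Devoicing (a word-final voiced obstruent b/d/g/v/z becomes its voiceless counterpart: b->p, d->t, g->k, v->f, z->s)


Starting form: 'qesyafruk'
Rule 1: Vowel Harmony: all vowels become 'e' (matching first vowel). 'qesyafruk' -> 'qesyefrek'
Rule 2: Consonant Assimilation: no voiced obstruent (b/d/g/v/z) stands immediately before a voiceless consonant (p/t/k/s/f). No change.
Rule 3: Final Devoicing: final consonant 'k' is not one of the voiced obstruents b/d/g/v/z. No change.
Final form: 'qesyefrek'

qesyefrek


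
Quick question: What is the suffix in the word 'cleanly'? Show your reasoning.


The word 'cleanly' = 'clean' (root) + '-ly' (suffix). The suffix is '-ly'.

ly


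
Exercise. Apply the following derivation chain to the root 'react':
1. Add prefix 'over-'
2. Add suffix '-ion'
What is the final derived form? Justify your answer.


Step 1: Add prefix 'over-' to 'react' = 'overreact'
Step 2: Add suffix '-ion' to 'overreact' = 'overreaction'

overreaction


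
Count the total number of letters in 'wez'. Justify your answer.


Spell out 'wez' and number each letter: w(1), e(2), z(3). Total: 3 letters.

3


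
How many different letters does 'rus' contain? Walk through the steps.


Unique letters in 'rus': {r, s, u} = 3 distinct letters.

3


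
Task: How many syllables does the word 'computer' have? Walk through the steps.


Break 'computer' into syllables: com-pu-ter -> com | pu | ter = 3 syllables

3 syllables


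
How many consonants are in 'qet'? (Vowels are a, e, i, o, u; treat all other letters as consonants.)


Consonants in 'qet': q, t = 2 consonants.

2


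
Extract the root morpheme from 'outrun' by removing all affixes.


Remove prefix 'out' from 'outrun' to get root 'run'.

run


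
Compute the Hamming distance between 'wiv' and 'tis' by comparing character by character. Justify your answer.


Alignment:
Position 1: 'w' vs 't' = DIFFER
Position 2: 'i' vs 'i' = match
Position 3: 'v' vs 's' = DIFFER
Total differences: 2

2


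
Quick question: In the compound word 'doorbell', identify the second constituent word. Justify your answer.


Split 'doorbell' into 'door' + 'bell'. The second part is 'bell'.

bell


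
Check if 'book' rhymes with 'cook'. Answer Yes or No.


Rime (stressed vowel + following sounds) of 'book': -ook = /ʊk/
Rime of 'cook': -ook = /ʊk/
/ʊk/ and /ʊk/ are the same ending sound, so the words rhyme.

Yes


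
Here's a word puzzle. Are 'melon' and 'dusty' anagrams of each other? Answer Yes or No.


Sorted letters of 'melon': 'elmno'
Sorted letters of 'dusty': 'dstuy'
They do not match.

No


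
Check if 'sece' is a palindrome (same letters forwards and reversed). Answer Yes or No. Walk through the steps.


Forward: 'sece'
Reversed: 'eces'
They differ.

No


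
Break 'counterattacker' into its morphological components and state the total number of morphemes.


Step 1: Identify prefix: 'counter' (meaning: against)
Step 2: Identify root: 'attack'
Step 3: Identify suffix(es): 'er'
Decomposition: counter- (prefix: against) + attack (root) + -er (suffix: one who)
Total morphemes: 3

3 morphemes (counter- (prefix: against) + attack (root) + -er (suffix: one who))


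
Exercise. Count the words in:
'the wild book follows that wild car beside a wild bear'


Split into words: the | wild | book | follows | that | wild | car | beside | a | wild | bear = 11 words.

11


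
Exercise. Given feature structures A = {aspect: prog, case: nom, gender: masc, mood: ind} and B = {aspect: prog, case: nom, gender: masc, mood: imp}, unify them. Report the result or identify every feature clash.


Compare features:
aspect: A=prog vs B=prog -> unified: prog
case: A=nom vs B=nom -> unified: nom
gender: A=masc vs B=masc -> unified: masc
mood: A=ind vs B=imp -> CLASH
Clash detected on feature 'mood' (ind vs imp); unification fails.

CLASH on 'mood' (ind vs imp)


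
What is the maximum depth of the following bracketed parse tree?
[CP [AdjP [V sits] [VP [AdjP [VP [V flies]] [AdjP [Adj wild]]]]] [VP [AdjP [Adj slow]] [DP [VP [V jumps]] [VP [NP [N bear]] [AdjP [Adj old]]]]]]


Count bracket nesting levels:
'[' at pos 0: depth = 1
'[' at pos 4: depth = 2
'[' at pos 10: depth = 3
'[' at pos 19: depth = 3
'[' at pos 23: depth = 4
'[' at pos 29: depth = 5
'[' at pos 33: depth = 6
'[' at pos 44: depth = 5
'[' at pos 50: depth = 6
'[' at pos 65: depth = 2
'[' at pos 69: depth = 3
'[' at pos 75: depth = 4
'[' at pos 87: depth = 3
'[' at pos 91: depth = 4
'[' at pos 95: depth = 5
'[' at pos 106: depth = 4
'[' at pos 110: depth = 5
'[' at pos 114: depth = 6
'[' at pos 124: depth = 5
'[' at pos 130: depth = 6
Maximum depth reached: 6

6


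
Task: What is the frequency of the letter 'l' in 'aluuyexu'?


Letter 'l' in 'aluuyexu': found at position(s) 2 = 1 occurrence(s).

1


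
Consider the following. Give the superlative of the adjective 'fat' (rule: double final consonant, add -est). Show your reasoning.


Apply superlative formation (double final consonant, add -est): 'fat' -> 'fattest'.

fattest


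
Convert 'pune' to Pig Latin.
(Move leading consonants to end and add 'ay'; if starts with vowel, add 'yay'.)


'pune': move consonant cluster 'p' to end and add 'ay': 'unepay'.

unepay


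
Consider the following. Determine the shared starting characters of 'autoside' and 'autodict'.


Compare from the start: 4 characters match: 'auto'. Mismatch at position 5: 's' vs 'd'.

auto


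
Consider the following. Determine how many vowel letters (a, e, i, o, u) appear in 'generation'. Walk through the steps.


Vowels in 'generation': e, e, a, i, o = 5 vowels.

5
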